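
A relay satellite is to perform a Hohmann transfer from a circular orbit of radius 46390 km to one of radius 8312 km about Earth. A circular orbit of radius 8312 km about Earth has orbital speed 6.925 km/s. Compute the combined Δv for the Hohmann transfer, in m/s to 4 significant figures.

Δv = 3409 m/s

From the circular-orbit relation v² = μ/r at r = 8312 km: μ = v²r = (6.925)² × 8312 = 3.98607×10^5 km³/s².
The Hohmann ellipse has a_t = (r₁ + r₂)/2 = 27351 km.
Circular speed at r₁: v₁ = √(μ/r₁) = √(3.98607×10^5/46390) = 2.931 km/s.
On the transfer ellipse at r₁, vis-viva gives v_a = √[μ(2/r₁ − 1/a_t)] = 1.616 km/s.
First burn Δv₁ = |v_a − v₁| = 1.315 km/s.
Circular speed at r₂: v₂ = √(μ/r₂) = 6.925 km/s.
Transfer-orbit speed at r₂: v_p = √[μ(2/r₂ − 1/a_t)] = 9.019 km/s.
Second burn Δv₂ = |v₂ − v_p| = 2.094 km/s.
Δv = Δv₁ + Δv₂ = 1.315 + 2.094 = 3.409 km/s.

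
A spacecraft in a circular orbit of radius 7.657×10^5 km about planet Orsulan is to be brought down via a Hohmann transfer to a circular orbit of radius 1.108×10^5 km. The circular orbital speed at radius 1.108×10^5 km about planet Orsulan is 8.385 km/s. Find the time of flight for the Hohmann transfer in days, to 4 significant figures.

From the circular-orbit relation v² = μ/r at r = 1.108×10^5 km: μ = v²r = (8.385)² × 1.108×10^5 = 7.79015×10^6 km³/s².
Transfer-ellipse semi-major axis a_t = (r₁ + r₂)/2 = (7.657×10^5 + 1.108×10^5)/2 = 4.3825×10^5 km.
Half the transfer-orbit period gives t = π√(a_t³/μ) = 3.266×10^5 s.
Converting: 3.266×10^5 s ÷ 86400 s/day = 3.780 days.

t = 3.780 days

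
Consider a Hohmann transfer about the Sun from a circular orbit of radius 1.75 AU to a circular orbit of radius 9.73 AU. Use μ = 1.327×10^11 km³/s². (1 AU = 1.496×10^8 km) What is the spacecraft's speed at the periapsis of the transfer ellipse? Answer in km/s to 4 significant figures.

v = 29.31 km/s

In km: r₁ = 1.75 × 1.496×10^8 = 2.618×10^8 km; r₂ = 9.73 × 1.496×10^8 = 1.455608×10^9 km.
The Hohmann ellipse has a_t = (r₁ + r₂)/2 = 8.58704×10^8 km.
The periapsis of the transfer ellipse is at r = 2.618×10^8 km.
From the vis-viva equation, v = √[μ(2/r − 1/a_t)] = 29.31 km/s.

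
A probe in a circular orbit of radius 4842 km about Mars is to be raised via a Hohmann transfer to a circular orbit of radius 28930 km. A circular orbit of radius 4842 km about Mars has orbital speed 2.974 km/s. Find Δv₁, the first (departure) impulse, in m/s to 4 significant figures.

Δv₁ = 918.7 m/s

From the circular-orbit relation v² = μ/r at r = 4842 km: μ = v²r = (2.974)² × 4842 = 42825.9 km³/s².
Semi-major axis of the transfer orbit: a_t = (4842 + 28930)/2 = 16886 km.
On the circular orbit at r = 4842 km, v_c = √(μ/r) = 2.9740 km/s.
Transfer-orbit speed at the same r (vis-viva, a = a_t): v_t = √[μ(2/r − 1/a_t)] = 3.8927 km/s.
Δv₁ = |v_t − v_c| = |3.8927 − 2.9740| = 0.9187 km/s.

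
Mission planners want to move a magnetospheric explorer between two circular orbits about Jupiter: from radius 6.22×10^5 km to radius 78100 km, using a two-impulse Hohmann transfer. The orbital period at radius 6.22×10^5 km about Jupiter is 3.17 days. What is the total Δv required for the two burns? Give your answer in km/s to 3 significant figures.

Δv = 20.9 km/s

From Kepler's third law T² = 4π²r³/μ at r = 6.22×10^5 km, T = 3.17 days = 3.17 × 86400 s = 2.73888×10^5 s: μ = 4π²r³/T² = 1.26644×10^8 km³/s².
Semi-major axis of the transfer orbit: a_t = (6.220×10^5 + 78100)/2 = 3.5005×10^5 km.
Circular speed at r₁: v₁ = √(μ/r₁) = √(1.26644×10^8/6.220×10^5) = 14.269 km/s.
On the transfer ellipse at r₁, vis-viva equation gives v_a = √[μ(2/r₁ − 1/a_t)] = 6.7400 km/s.
First burn Δv₁ = |v_a − v₁| = 7.529 km/s.
At r₂, v₂ = √(μ/r₂) = 40.27 km/s.
Transfer-orbit speed at r₂: v_p = √[μ(2/r₂ − 1/a_t)] = 53.68 km/s.
Second burn Δv₂ = |v₂ − v_p| = 13.41 km/s.
Δv = Δv₁ + Δv₂ = 7.529 + 13.41 = 20.94 km/s.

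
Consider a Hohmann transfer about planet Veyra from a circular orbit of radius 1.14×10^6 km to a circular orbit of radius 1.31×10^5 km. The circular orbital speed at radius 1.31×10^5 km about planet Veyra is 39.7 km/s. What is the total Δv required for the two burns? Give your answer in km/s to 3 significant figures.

From the circular-orbit relation v² = μ/r at r = 1.31×10^5 km: μ = v²r = (39.7)² × 1.31×10^5 = 2.06468×10^8 km³/s².
Semi-major axis of the transfer orbit: a_t = (1.140×10^6 + 1.310×10^5)/2 = 6.355×10^5 km.
Circular speed at r₁: v₁ = √(μ/r₁) = √(2.06468×10^8/1.140×10^6) = 13.458 km/s.
Transfer-orbit speed at r₁ (v² = μ(2/r − 1/a)): v_a = √[μ(2/r₁ − 1/a_t)] = 6.1101 km/s.
First burn Δv₁ = |v_a − v₁| = 7.348 km/s.
Circular speed at r₂: v₂ = √(μ/r₂) = 39.70 km/s.
Transfer-orbit speed at r₂: v_p = √[μ(2/r₂ − 1/a_t)] = 53.17 km/s.
Second burn Δv₂ = |v₂ − v_p| = 13.47 km/s.
Δv = Δv₁ + Δv₂ = 7.348 + 13.47 = 20.82 km/s.

Δv = 20.8 km/s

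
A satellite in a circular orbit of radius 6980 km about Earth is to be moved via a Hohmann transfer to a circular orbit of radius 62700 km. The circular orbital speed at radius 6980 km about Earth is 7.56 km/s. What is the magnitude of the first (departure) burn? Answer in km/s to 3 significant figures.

Δv₁ = 2.58 km/s

From the circular-orbit relation v² = μ/r at r = 6980 km: μ = v²r = (7.56)² × 6980 = 3.98932×10^5 km³/s².
Semi-major axis of the transfer orbit: a_t = (6980 + 62700)/2 = 34840 km.
On the circular orbit at r = 6980 km, v_c = √(μ/r) = 7.5600 km/s.
Transfer-orbit speed at the same r (vis-viva, a = a_t): v_t = √[μ(2/r − 1/a_t)] = 10.142 km/s.
Δv₁ = |v_t − v_c| = |10.142 − 7.5600| = 2.582 km/s.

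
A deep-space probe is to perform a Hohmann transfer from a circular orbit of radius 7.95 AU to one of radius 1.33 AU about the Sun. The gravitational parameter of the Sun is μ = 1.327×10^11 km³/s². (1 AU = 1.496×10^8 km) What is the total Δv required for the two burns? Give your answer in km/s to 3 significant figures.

Δv = 12.9 km/s

In km: r₁ = 7.95 × 1.496×10^8 = 1.18932×10^9 km; r₂ = 1.33 × 1.496×10^8 = 1.98968×10^8 km.
The Hohmann ellipse has a_t = (r₁ + r₂)/2 = 6.94144×10^8 km.
Circular speed at r₁: v₁ = √(μ/r₁) = √(1.327×10^11/1.18932×10^9) = 10.563 km/s.
On the transfer ellipse at r₁, v² = μ(2/r − 1/a) gives v_a = √[μ(2/r₁ − 1/a_t)] = 5.6553 km/s.
First burn Δv₁ = |v_a − v₁| = 4.908 km/s.
At r₂, v₂ = √(μ/r₂) = 25.825 km/s.
Transfer-orbit speed at r₂: v_p = √[μ(2/r₂ − 1/a_t)] = 33.804 km/s.
Second burn Δv₂ = |v₂ − v_p| = 7.979 km/s.
Total Δv = Δv₁ + Δv₂ = 12.89 km/s.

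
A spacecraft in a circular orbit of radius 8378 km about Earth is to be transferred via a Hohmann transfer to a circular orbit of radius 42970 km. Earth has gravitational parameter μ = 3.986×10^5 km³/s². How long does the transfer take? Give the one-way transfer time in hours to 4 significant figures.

The Hohmann ellipse has a_t = (r₁ + r₂)/2 = 25674 km.
Transfer time t = π√(a_t³/μ) = π√((25674)³ / 3.986×10^5) = 20470 s.
Converting: 20470 s ÷ 3600 s/hour = 5.686 hours.

t = 5.686 hours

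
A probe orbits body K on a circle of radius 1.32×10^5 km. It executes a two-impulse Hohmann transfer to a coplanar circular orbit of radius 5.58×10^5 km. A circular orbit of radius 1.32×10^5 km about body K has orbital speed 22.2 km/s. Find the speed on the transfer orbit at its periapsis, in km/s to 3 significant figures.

v = 28.2 km/s

From the circular-orbit relation v² = μ/r at r = 1.32×10^5 km: μ = v²r = (22.2)² × 1.32×10^5 = 6.50549×10^7 km³/s².
Semi-major axis of the transfer orbit: a_t = (1.320×10^5 + 5.580×10^5)/2 = 3.450×10^5 km.
At periapsis, r = 1.320×10^5 km.
Applying v² = μ(2/r − 1/a_t): v = 28.23 km/s.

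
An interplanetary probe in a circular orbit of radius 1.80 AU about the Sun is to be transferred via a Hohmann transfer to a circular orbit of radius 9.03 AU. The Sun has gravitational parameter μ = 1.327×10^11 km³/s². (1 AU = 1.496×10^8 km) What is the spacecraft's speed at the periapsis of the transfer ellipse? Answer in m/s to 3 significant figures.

In km: r₁ = 1.80 × 1.496×10^8 = 2.6928×10^8 km; r₂ = 9.03 × 1.496×10^8 = 1.350888×10^9 km.
Semi-major axis of the transfer orbit: a_t = (2.6928×10^8 + 1.350888×10^9)/2 = 8.10084×10^8 km.
At periapsis, r = 2.6928×10^8 km.
Applying v² = μ(2/r − 1/a_t): v = 28.67 km/s.

v = 28700 m/s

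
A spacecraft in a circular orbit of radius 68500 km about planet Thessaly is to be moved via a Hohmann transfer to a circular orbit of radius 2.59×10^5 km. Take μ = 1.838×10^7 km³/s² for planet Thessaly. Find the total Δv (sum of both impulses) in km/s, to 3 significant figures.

Δv = 7.20 km/s

Semi-major axis of the transfer orbit: a_t = (68500 + 2.590×10^5)/2 = 1.6375×10^5 km.
At r₁ the circular-orbit speed is v₁ = √(μ/r₁) = 16.38 km/s.
On the transfer ellipse at r₁, vis-viva gives v_p = √[μ(2/r₁ − 1/a_t)] = 20.60 km/s.
First burn Δv₁ = |v_p − v₁| = 4.220 km/s.
Circular speed at r₂: v₂ = √(μ/r₂) = 8.4241 km/s.
Transfer-orbit speed at r₂: v_a = √[μ(2/r₂ − 1/a_t)] = 5.4485 km/s.
Second burn Δv₂ = |v₂ − v_a| = 2.976 km/s.
Total Δv = Δv₁ + Δv₂ = 7.196 km/s.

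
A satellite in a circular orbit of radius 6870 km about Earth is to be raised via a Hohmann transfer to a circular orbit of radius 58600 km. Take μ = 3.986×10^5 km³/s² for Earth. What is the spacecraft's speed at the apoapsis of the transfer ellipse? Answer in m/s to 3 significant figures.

v = 1190 m/s

Semi-major axis of the transfer orbit: a_t = (6870 + 58600)/2 = 32735 km.
At apoapsis, r = 58600 km.
Vis-viva: v = √[μ(2/r − 1/a_t)] = √[3.986×10^5 × (2/58600 − 1/32735)] = 1.195 km/s.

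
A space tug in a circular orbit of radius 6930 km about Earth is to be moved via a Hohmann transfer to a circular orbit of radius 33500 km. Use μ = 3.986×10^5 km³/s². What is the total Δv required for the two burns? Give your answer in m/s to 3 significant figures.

Δv = 3610 m/s

Semi-major axis of the transfer orbit: a_t = (6930 + 33500)/2 = 20215 km.
At r₁ the circular-orbit speed is v₁ = √(μ/r₁) = 7.584 km/s.
On the transfer ellipse at r₁, v² = μ(2/r − 1/a) gives v_p = √[μ(2/r₁ − 1/a_t)] = 9.763 km/s.
First burn Δv₁ = |v_p − v₁| = 2.179 km/s.
At r₂, v₂ = √(μ/r₂) = 3.4494 km/s.
Transfer-orbit speed at r₂: v_a = √[μ(2/r₂ − 1/a_t)] = 2.0196 km/s.
Second burn Δv₂ = |v₂ − v_a| = 1.430 km/s.
Δv = Δv₁ + Δv₂ = 2.179 + 1.430 = 3.609 km/s.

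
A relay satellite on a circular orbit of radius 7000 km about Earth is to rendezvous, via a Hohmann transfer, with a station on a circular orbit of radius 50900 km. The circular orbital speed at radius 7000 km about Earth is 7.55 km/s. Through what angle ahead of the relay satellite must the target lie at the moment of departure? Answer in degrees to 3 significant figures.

From the circular-orbit relation v² = μ/r at r = 7000 km: μ = v²r = (7.55)² × 7000 = 3.99018×10^5 km³/s².
Semi-major axis of the transfer orbit: a_t = (7000 + 50900)/2 = 28950 km.
The half-period of the transfer ellipse is t = π√(a_t³/μ) = 24498 s.
The target's mean motion on its circular orbit is ω₂ = √(μ/r₂³) = 5.5007×10^-5 rad/s.
Angle swept by the target during transfer: ω₂·t = 1.3476 rad = 77.21°.
Arrival is 180° from departure on the ellipse, so φ = 180° − 77.21° = 103°.

φ = 103°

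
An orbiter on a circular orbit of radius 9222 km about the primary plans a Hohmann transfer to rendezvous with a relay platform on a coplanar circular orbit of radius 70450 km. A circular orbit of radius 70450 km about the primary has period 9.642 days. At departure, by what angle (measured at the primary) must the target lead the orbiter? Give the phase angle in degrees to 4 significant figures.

From Kepler's third law T² = 4π²r³/μ at r = 70450 km, T = 9.642 days = 9.642 × 86400 s = 8.330688×10^5 s: μ = 4π²r³/T² = 19890.3 km³/s².
The Hohmann ellipse has a_t = (r₁ + r₂)/2 = 39836 km.
The half-period of the transfer ellipse is t = π√(a_t³/μ) = 1.7711×10^5 s.
The target's mean motion on its circular orbit is ω₂ = √(μ/r₂³) = 7.5422×10^-6 rad/s.
Angle swept by the target during transfer: ω₂·t = 1.3358 rad = 76.54°.
The orbiter traverses 180° on the transfer ellipse, so the target must lead by 180° − 76.54° = 103.5°.

φ = 103.5°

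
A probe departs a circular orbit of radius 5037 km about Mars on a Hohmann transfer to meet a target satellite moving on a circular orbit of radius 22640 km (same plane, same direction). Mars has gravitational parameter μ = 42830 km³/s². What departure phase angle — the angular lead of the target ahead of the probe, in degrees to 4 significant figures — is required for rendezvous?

φ = 93.98°

Transfer-ellipse semi-major axis a_t = (r₁ + r₂)/2 = (5037 + 22640)/2 = 13838.5 km.
The half-period of the transfer ellipse is t = π√(a_t³/μ) = 24712 s.
Target angular speed ω₂ = √(μ/r₂³) = 6.0752×10^-5 rad/s.
Angle swept by the target during transfer: ω₂·t = 1.5013 rad = 86.02°.
Arrival is 180° from departure on the ellipse, so φ = 180° − 86.02° = 93.98°.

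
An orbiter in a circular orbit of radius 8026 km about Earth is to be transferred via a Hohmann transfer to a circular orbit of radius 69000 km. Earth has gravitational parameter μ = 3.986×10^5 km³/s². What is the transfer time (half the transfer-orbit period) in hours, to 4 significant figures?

Semi-major axis of the transfer orbit: a_t = (8026 + 69000)/2 = 38513 km.
By Kepler's third law the transfer-orbit period is T = 2π√(a_t³/μ), so t = T/2 = 37610 s.
Converting: 37610 s ÷ 3600 s/hour = 10.45 hours.

t = 10.45 hours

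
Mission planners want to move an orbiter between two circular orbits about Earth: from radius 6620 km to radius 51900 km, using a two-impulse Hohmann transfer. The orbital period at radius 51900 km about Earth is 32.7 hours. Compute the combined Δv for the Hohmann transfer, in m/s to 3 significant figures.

Δv = 4030 m/s

From Kepler's third law T² = 4π²r³/μ at r = 51900 km, T = 32.7 hours = 32.7 × 3600 s = 1.1772×10^5 s: μ = 4π²r³/T² = 3.98255×10^5 km³/s².
The Hohmann ellipse has a_t = (r₁ + r₂)/2 = 29260 km.
Circular speed at r₁: v₁ = √(μ/r₁) = √(3.98255×10^5/6620) = 7.756 km/s.
Transfer-orbit speed at r₁ (v² = μ(2/r − 1/a)): v_p = √[μ(2/r₁ − 1/a_t)] = 10.33 km/s.
First burn Δv₁ = |v_p − v₁| = 2.574 km/s.
Circular speed at r₂: v₂ = √(μ/r₂) = 2.770 km/s.
Transfer-orbit speed at r₂: v_a = √[μ(2/r₂ − 1/a_t)] = 1.318 km/s.
Second burn Δv₂ = |v₂ − v_a| = 1.452 km/s.
Δv = Δv₁ + Δv₂ = 2.574 + 1.452 = 4.026 km/s.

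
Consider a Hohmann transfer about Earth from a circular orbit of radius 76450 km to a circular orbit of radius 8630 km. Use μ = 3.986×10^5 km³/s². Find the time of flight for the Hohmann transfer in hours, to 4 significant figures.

Semi-major axis of the transfer orbit: a_t = (76450 + 8630)/2 = 42540 km.
By Kepler's third law the transfer-orbit period is T = 2π√(a_t³/μ), so t = T/2 = 43660 s.
Converting: 43660 s ÷ 3600 s/hour = 12.13 hours.

t = 12.13 hours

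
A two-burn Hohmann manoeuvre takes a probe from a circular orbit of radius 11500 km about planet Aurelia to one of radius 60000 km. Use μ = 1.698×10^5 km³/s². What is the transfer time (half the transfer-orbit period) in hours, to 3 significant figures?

Semi-major axis of the transfer orbit: a_t = (11500 + 60000)/2 = 35750 km.
By Kepler's third law the transfer-orbit period is T = 2π√(a_t³/μ), so t = T/2 = 51530 s.
Converting: 51530 s ÷ 3600 s/hour = 14.3 hours.

t = 14.3 hours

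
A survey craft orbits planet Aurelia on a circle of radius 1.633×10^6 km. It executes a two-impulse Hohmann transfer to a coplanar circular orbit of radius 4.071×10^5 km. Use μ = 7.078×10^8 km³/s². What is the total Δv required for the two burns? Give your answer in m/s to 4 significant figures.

Transfer-ellipse semi-major axis a_t = (r₁ + r₂)/2 = (1.633×10^6 + 4.071×10^5)/2 = 1.02005×10^6 km.
Circular speed at r₁: v₁ = √(μ/r₁) = √(7.078×10^8/1.633×10^6) = 20.819 km/s.
Transfer-orbit speed at r₁ (vis-viva): v_a = √[μ(2/r₁ − 1/a_t)] = 13.152 km/s.
First burn Δv₁ = |v_a − v₁| = 7.667 km/s.
At r₂, v₂ = √(μ/r₂) = 41.70 km/s.
Transfer-orbit speed at r₂: v_p = √[μ(2/r₂ − 1/a_t)] = 52.76 km/s.
Second burn Δv₂ = |v₂ − v_p| = 11.06 km/s.
Total Δv = Δv₁ + Δv₂ = 18.73 km/s.

Δv = 18730 m/s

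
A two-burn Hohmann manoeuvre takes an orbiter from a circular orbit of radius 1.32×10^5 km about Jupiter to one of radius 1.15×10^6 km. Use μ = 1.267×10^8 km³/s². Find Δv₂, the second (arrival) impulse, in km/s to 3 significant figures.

Transfer-ellipse semi-major axis a_t = (r₁ + r₂)/2 = (1.320×10^5 + 1.150×10^6)/2 = 6.410×10^5 km.
Circular speed at r = 1.150×10^6 km: v_c = √(μ/r) = 10.496 km/s.
Vis-viva on the transfer ellipse at r = 1.150×10^6 km gives v_t = √[μ(2/r − 1/a_t)] = 4.7632 km/s.
Δv₂ = |v_t − v_c| = |4.7632 − 10.496| = 5.733 km/s.

Δv₂ = 5.73 km/s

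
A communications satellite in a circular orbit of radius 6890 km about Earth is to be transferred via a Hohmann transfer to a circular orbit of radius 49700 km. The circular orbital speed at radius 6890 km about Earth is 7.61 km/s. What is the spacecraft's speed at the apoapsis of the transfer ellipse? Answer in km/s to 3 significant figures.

From the circular-orbit relation v² = μ/r at r = 6890 km: μ = v²r = (7.61)² × 6890 = 3.99014×10^5 km³/s².
The Hohmann ellipse has a_t = (r₁ + r₂)/2 = 28295 km.
The apoapsis of the transfer ellipse is at r = 49700 km.
Vis-viva: v = √[μ(2/r − 1/a_t)] = √[3.99014×10^5 × (2/49700 − 1/28295)] = 1.398 km/s.

v = 1.40 km/s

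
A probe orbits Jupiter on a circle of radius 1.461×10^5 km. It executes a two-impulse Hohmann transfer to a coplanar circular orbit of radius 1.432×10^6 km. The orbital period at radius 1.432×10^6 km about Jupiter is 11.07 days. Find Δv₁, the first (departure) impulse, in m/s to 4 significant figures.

Δv₁ = 10220 m/s

From Kepler's third law T² = 4π²r³/μ at r = 1.432×10^6 km, T = 11.07 days = 11.07 × 86400 s = 9.56448×10^5 s: μ = 4π²r³/T² = 1.26726×10^8 km³/s².
The Hohmann ellipse has a_t = (r₁ + r₂)/2 = 7.8905×10^5 km.
Circular speed at r = 1.461×10^5 km: v_c = √(μ/r) = 29.452 km/s.
Vis-viva on the transfer ellipse at r = 1.461×10^5 km gives v_t = √[μ(2/r − 1/a_t)] = 39.676 km/s.
Δv₁ = |v_t − v_c| = |39.676 − 29.452| = 10.22 km/s.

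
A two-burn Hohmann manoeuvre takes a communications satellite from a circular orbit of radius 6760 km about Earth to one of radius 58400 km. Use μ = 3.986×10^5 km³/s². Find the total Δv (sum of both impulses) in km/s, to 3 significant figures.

Δv = 4.02 km/s

Semi-major axis of the transfer orbit: a_t = (6760 + 58400)/2 = 32580 km.
At r₁ the circular-orbit speed is v₁ = √(μ/r₁) = 7.6788 km/s.
On the transfer ellipse at r₁, vis-viva equation gives v_p = √[μ(2/r₁ − 1/a_t)] = 10.281 km/s.
First burn Δv₁ = |v_p − v₁| = 2.602 km/s.
At r₂, v₂ = √(μ/r₂) = 2.6125356 km/s.
Transfer-orbit speed at r₂: v_a = √[μ(2/r₂ − 1/a_t)] = 1.1900358 km/s.
Second burn Δv₂ = |v₂ − v_a| = 1.422 km/s.
Δv = Δv₁ + Δv₂ = 2.602 + 1.422 = 4.024 km/s.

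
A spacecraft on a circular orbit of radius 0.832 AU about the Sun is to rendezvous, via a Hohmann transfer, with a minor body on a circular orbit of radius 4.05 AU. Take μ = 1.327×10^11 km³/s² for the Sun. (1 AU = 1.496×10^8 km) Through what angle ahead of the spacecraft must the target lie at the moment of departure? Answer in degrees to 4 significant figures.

In km: r₁ = 0.832 × 1.496×10^8 = 1.244672×10^8 km; r₂ = 4.05 × 1.496×10^8 = 6.0588×10^8 km.
Transfer-ellipse semi-major axis a_t = (r₁ + r₂)/2 = (1.244672×10^8 + 6.0588×10^8)/2 = 3.651736×10^8 km.
Transfer time t = π√(a_t³/μ) = 6.0182×10^7 s.
The target's mean motion on its circular orbit is ω₂ = √(μ/r₂³) = 2.4426×10^-8 rad/s.
Angle swept by the target during transfer: ω₂·t = 1.47001 rad = 84.23°.
The spacecraft traverses 180° on the transfer ellipse, so the target must lead by 180° − 84.23° = 95.77°.

φ = 95.77°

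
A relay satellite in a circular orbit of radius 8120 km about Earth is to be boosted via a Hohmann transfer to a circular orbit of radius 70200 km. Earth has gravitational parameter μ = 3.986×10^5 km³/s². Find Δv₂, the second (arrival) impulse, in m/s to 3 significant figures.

The Hohmann ellipse has a_t = (r₁ + r₂)/2 = 39160 km.
Circular speed at r = 70200 km: v_c = √(μ/r) = 2.383 km/s.
Vis-viva on the transfer ellipse at r = 70200 km gives v_t = √[μ(2/r − 1/a_t)] = 1.085 km/s.
Δv₂ = |v_t − v_c| = |1.085 − 2.383| = 1.298 km/s.

Δv₂ = 1300 m/s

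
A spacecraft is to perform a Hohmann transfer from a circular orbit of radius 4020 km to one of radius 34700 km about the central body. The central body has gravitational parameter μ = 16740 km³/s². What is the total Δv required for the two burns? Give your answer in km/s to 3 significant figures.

Δv = 1.07 km/s

Semi-major axis of the transfer orbit: a_t = (4020 + 34700)/2 = 19360 km.
Circular speed at r₁: v₁ = √(μ/r₁) = √(16740/4020) = 2.040632 km/s.
Transfer-orbit speed at r₁ (vis-viva equation): v_p = √[μ(2/r₁ − 1/a_t)] = 2.731975 km/s.
First burn Δv₁ = |v_p − v₁| = 0.6913 km/s.
At r₂, v₂ = √(μ/r₂) = 0.6946 km/s.
Transfer-orbit speed at r₂: v_a = √[μ(2/r₂ − 1/a_t)] = 0.3165 km/s.
Second burn Δv₂ = |v₂ − v_a| = 0.3781 km/s.
Total Δv = Δv₁ + Δv₂ = 1.069 km/s.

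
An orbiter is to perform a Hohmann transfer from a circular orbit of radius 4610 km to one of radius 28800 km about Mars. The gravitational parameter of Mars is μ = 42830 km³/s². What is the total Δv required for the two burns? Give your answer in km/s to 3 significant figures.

Δv = 1.53 km/s

Semi-major axis of the transfer orbit: a_t = (4610 + 28800)/2 = 16705 km.
Circular speed at r₁: v₁ = √(μ/r₁) = √(42830/4610) = 3.0481 km/s.
On the transfer ellipse at r₁, vis-viva gives v_p = √[μ(2/r₁ − 1/a_t)] = 4.0022 km/s.
First burn Δv₁ = |v_p − v₁| = 0.9541 km/s.
Circular speed at r₂: v₂ = √(μ/r₂) = 1.2195 km/s.
Transfer-orbit speed at r₂: v_a = √[μ(2/r₂ − 1/a_t)] = 0.64063 km/s.
Second burn Δv₂ = |v₂ − v_a| = 0.5789 km/s.
Δv = Δv₁ + Δv₂ = 0.9541 + 0.5789 = 1.533 km/s.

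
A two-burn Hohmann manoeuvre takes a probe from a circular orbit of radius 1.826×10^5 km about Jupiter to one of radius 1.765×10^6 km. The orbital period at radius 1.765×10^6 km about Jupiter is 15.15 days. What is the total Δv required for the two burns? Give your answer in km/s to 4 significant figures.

Δv = 13.92 km/s

From Kepler's third law T² = 4π²r³/μ at r = 1.765×10^6 km, T = 15.15 days = 15.15 × 86400 s = 1.30896×10^6 s: μ = 4π²r³/T² = 1.26690×10^8 km³/s².
The Hohmann ellipse has a_t = (r₁ + r₂)/2 = 9.738×10^5 km.
Circular speed at r₁: v₁ = √(μ/r₁) = √(1.26690×10^8/1.826×10^5) = 26.34027 km/s.
Transfer-orbit speed at r₁ (vis-viva): v_p = √[μ(2/r₁ − 1/a_t)] = 35.46154 km/s.
First burn Δv₁ = |v_p − v₁| = 9.1213 km/s.
At r₂, v₂ = √(μ/r₂) = 8.4722 km/s.
Transfer-orbit speed at r₂: v_a = √[μ(2/r₂ − 1/a_t)] = 3.6687 km/s.
Second burn Δv₂ = |v₂ − v_a| = 4.8035 km/s.
Total Δv = Δv₁ + Δv₂ = 13.92 km/s.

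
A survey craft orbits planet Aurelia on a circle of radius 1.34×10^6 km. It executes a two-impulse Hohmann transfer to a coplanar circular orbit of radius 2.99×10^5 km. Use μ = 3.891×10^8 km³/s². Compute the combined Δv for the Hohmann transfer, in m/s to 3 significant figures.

Δv = 16800 m/s

Semi-major axis of the transfer orbit: a_t = (1.340×10^6 + 2.990×10^5)/2 = 8.195×10^5 km.
At r₁ the circular-orbit speed is v₁ = √(μ/r₁) = 17.040 km/s.
On the transfer ellipse at r₁, v² = μ(2/r − 1/a) gives v_a = √[μ(2/r₁ − 1/a_t)] = 10.293 km/s.
First burn Δv₁ = |v_a − v₁| = 6.747 km/s.
Circular speed at r₂: v₂ = √(μ/r₂) = 36.0741 km/s.
Transfer-orbit speed at r₂: v_p = √[μ(2/r₂ − 1/a_t)] = 46.1289 km/s.
Second burn Δv₂ = |v₂ − v_p| = 10.05 km/s.
Total Δv = Δv₁ + Δv₂ = 16.80 km/s.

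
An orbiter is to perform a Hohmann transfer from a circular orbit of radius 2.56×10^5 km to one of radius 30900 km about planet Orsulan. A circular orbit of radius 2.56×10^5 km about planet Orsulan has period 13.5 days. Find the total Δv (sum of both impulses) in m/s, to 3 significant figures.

From Kepler's third law T² = 4π²r³/μ at r = 2.56×10^5 km, T = 13.5 days = 13.5 × 86400 s = 1.1664×10^6 s: μ = 4π²r³/T² = 4.86838×10^5 km³/s².
Semi-major axis of the transfer orbit: a_t = (2.560×10^5 + 30900)/2 = 1.4345×10^5 km.
At r₁ the circular-orbit speed is v₁ = √(μ/r₁) = 1.379 km/s.
On the transfer ellipse at r₁, v² = μ(2/r − 1/a) gives v_a = √[μ(2/r₁ − 1/a_t)] = 0.6400 km/s.
First burn Δv₁ = |v_a − v₁| = 0.7390 km/s.
Circular speed at r₂: v₂ = √(μ/r₂) = 3.9693 km/s.
Transfer-orbit speed at r₂: v_p = √[μ(2/r₂ − 1/a_t)] = 5.3025 km/s.
Second burn Δv₂ = |v₂ − v_p| = 1.333 km/s.
Δv = Δv₁ + Δv₂ = 0.7390 + 1.333 = 2.072 km/s.

Δv = 2070 m/s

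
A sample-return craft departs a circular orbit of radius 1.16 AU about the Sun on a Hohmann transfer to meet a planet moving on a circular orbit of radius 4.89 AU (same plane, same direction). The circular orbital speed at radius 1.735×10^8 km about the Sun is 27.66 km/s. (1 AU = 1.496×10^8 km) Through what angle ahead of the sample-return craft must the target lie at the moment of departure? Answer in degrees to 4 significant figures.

From the circular-orbit relation v² = μ/r at r = 1.735×10^8 km: μ = v²r = (27.66)² × 1.735×10^8 = 1.32741×10^11 km³/s².
In km: r₁ = 1.16 × 1.496×10^8 = 1.73536×10^8 km; r₂ = 4.89 × 1.496×10^8 = 7.31544×10^8 km.
Semi-major axis of the transfer orbit: a_t = (1.73536×10^8 + 7.31544×10^8)/2 = 4.5254×10^8 km.
The half-period of the transfer ellipse is t = π√(a_t³/μ) = 8.30106×10^7 s.
The target's mean motion on its circular orbit is ω₂ = √(μ/r₂³) = 1.84137×10^-8 rad/s.
Angle swept by the target during transfer: ω₂·t = 1.5285 rad = 87.58°.
The sample-return craft traverses 180° on the transfer ellipse, so the target must lead by 180° − 87.58° = 92.42°.

φ = 92.42°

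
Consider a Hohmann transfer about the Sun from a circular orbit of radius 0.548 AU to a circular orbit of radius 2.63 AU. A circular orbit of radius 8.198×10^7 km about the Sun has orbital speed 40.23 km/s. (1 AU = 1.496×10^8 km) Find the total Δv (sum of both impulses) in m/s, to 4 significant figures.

Δv = 19110 m/s

From the circular-orbit relation v² = μ/r at r = 8.198×10^7 km: μ = v²r = (40.23)² × 8.198×10^7 = 1.32681×10^11 km³/s².
In km: r₁ = 0.548 × 1.496×10^8 = 8.19808×10^7 km; r₂ = 2.63 × 1.496×10^8 = 3.93448×10^8 km.
The Hohmann ellipse has a_t = (r₁ + r₂)/2 = 2.377144×10^8 km.
Circular speed at r₁: v₁ = √(μ/r₁) = √(1.32681×10^11/8.19808×10^7) = 40.23 km/s.
Transfer-orbit speed at r₁ (v² = μ(2/r − 1/a)): v_p = √[μ(2/r₁ − 1/a_t)] = 51.76 km/s.
First burn Δv₁ = |v_p − v₁| = 11.53 km/s.
Circular speed at r₂: v₂ = √(μ/r₂) = 18.36371 km/s.
Transfer-orbit speed at r₂: v_a = √[μ(2/r₂ − 1/a_t)] = 10.78422 km/s.
Second burn Δv₂ = |v₂ − v_a| = 7.579 km/s.
Total Δv = Δv₁ + Δv₂ = 19.11 km/s.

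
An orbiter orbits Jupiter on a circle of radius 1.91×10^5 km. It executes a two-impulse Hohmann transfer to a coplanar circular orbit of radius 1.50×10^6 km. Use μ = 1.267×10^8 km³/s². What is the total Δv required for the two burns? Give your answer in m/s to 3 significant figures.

Δv = 13400 m/s

Transfer-ellipse semi-major axis a_t = (r₁ + r₂)/2 = (1.910×10^5 + 1.500×10^6)/2 = 8.455×10^5 km.
Circular speed at r₁: v₁ = √(μ/r₁) = √(1.267×10^8/1.910×10^5) = 25.76 km/s.
On the transfer ellipse at r₁, vis-viva equation gives v_p = √[μ(2/r₁ − 1/a_t)] = 34.31 km/s.
First burn Δv₁ = |v_p − v₁| = 8.550 km/s.
At r₂, v₂ = √(μ/r₂) = 9.1906 km/s.
Transfer-orbit speed at r₂: v_a = √[μ(2/r₂ − 1/a_t)] = 4.3682 km/s.
Second burn Δv₂ = |v₂ − v_a| = 4.822 km/s.
Δv = Δv₁ + Δv₂ = 8.550 + 4.822 = 13.37 km/s.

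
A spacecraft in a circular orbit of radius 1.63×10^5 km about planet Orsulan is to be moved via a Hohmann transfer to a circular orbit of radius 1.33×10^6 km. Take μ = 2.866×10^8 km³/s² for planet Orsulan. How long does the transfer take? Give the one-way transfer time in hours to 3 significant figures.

t = 33.2 hours

Semi-major axis of the transfer orbit: a_t = (1.630×10^5 + 1.330×10^6)/2 = 7.465×10^5 km.
Half the transfer-orbit period gives t = π√(a_t³/μ) = 1.1969×10^5 s.
Converting: 1.1969×10^5 s ÷ 3600 s/hour = 33.2 hours.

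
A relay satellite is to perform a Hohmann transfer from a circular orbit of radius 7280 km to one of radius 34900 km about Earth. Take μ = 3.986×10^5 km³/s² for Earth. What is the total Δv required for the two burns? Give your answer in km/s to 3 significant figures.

Semi-major axis of the transfer orbit: a_t = (7280 + 34900)/2 = 21090 km.
Circular speed at r₁: v₁ = √(μ/r₁) = √(3.986×10^5/7280) = 7.400 km/s.
On the transfer ellipse at r₁, v² = μ(2/r − 1/a) gives v_p = √[μ(2/r₁ − 1/a_t)] = 9.519 km/s.
First burn Δv₁ = |v_p − v₁| = 2.119 km/s.
At r₂, v₂ = √(μ/r₂) = 3.380 km/s.
Transfer-orbit speed at r₂: v_a = √[μ(2/r₂ − 1/a_t)] = 1.986 km/s.
Second burn Δv₂ = |v₂ − v_a| = 1.394 km/s.
Δv = Δv₁ + Δv₂ = 2.119 + 1.394 = 3.513 km/s.

Δv = 3.51 km/s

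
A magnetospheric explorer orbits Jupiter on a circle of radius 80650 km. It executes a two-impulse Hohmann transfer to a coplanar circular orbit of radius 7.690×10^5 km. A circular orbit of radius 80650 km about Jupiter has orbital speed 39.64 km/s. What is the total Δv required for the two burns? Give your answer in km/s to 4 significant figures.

From the circular-orbit relation v² = μ/r at r = 80650 km: μ = v²r = (39.64)² × 80650 = 1.26728×10^8 km³/s².
Transfer-ellipse semi-major axis a_t = (r₁ + r₂)/2 = (80650 + 7.690×10^5)/2 = 4.24825×10^5 km.
At r₁ the circular-orbit speed is v₁ = √(μ/r₁) = 39.640 km/s.
Transfer-orbit speed at r₁ (vis-viva equation): v_p = √[μ(2/r₁ − 1/a_t)] = 53.332 km/s.
First burn Δv₁ = |v_p − v₁| = 13.692 km/s.
At r₂, v₂ = √(μ/r₂) = 12.83727 km/s.
Transfer-orbit speed at r₂: v_a = √[μ(2/r₂ − 1/a_t)] = 5.593322 km/s.
Second burn Δv₂ = |v₂ − v_a| = 7.2439 km/s.
Total Δv = Δv₁ + Δv₂ = 20.94 km/s.

Δv = 20.94 km/s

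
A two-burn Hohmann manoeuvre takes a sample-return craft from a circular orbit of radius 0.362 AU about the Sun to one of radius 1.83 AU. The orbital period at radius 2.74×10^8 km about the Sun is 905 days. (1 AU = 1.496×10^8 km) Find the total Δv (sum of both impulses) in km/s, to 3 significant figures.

From Kepler's third law T² = 4π²r³/μ at r = 2.74×10^8 km, T = 905 days = 905 × 86400 s = 7.8192×10^7 s: μ = 4π²r³/T² = 1.32827×10^11 km³/s².
In km: r₁ = 0.362 × 1.496×10^8 = 5.41552×10^7 km; r₂ = 1.83 × 1.496×10^8 = 2.73768×10^8 km.
Semi-major axis of the transfer orbit: a_t = (5.41552×10^7 + 2.73768×10^8)/2 = 1.639616×10^8 km.
Circular speed at r₁: v₁ = √(μ/r₁) = √(1.32827×10^11/5.41552×10^7) = 49.52 km/s.
On the transfer ellipse at r₁, vis-viva gives v_p = √[μ(2/r₁ − 1/a_t)] = 63.99 km/s.
First burn Δv₁ = |v_p − v₁| = 14.47 km/s.
Circular speed at r₂: v₂ = √(μ/r₂) = 22.027 km/s.
Transfer-orbit speed at r₂: v_a = √[μ(2/r₂ − 1/a_t)] = 12.659 km/s.
Second burn Δv₂ = |v₂ − v_a| = 9.368 km/s.
Δv = Δv₁ + Δv₂ = 14.47 + 9.368 = 23.84 km/s.

Δv = 23.8 km/s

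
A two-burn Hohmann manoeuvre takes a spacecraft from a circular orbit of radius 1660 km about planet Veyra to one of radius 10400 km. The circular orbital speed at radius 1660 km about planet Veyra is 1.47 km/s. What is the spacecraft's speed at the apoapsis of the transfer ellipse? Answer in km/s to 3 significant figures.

v = 0.308 km/s

From the circular-orbit relation v² = μ/r at r = 1660 km: μ = v²r = (1.47)² × 1660 = 3587.09 km³/s².
Transfer-ellipse semi-major axis a_t = (r₁ + r₂)/2 = (1660 + 10400)/2 = 6030 km.
At apoapsis, r = 10400 km.
Applying v² = μ(2/r − 1/a_t): v = 0.3081 km/s.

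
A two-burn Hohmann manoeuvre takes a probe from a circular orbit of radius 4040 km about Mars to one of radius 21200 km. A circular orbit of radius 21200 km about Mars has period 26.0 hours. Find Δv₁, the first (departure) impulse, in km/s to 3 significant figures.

From Kepler's third law T² = 4π²r³/μ at r = 21200 km, T = 26.0 hours = 26.0 × 3600 s = 93600 s: μ = 4π²r³/T² = 42935.4 km³/s².
The Hohmann ellipse has a_t = (r₁ + r₂)/2 = 12620 km.
Circular speed at r = 4040 km: v_c = √(μ/r) = 3.2600 km/s.
Vis-viva on the transfer ellipse at r = 4040 km gives v_t = √[μ(2/r − 1/a_t)] = 4.2253 km/s.
Δv₁ = |v_t − v_c| = |4.2253 − 3.2600| = 0.9653 km/s.

Δv₁ = 0.965 km/s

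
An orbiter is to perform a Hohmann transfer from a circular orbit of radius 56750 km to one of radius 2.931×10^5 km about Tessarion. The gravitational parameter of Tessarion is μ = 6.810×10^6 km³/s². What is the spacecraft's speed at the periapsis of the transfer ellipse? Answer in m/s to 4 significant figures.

Semi-major axis of the transfer orbit: a_t = (56750 + 2.931×10^5)/2 = 1.74925×10^5 km.
At periapsis, r = 56750 km.
From the vis-viva equation, v = √[μ(2/r − 1/a_t)] = 14.18 km/s.

v = 14180 m/s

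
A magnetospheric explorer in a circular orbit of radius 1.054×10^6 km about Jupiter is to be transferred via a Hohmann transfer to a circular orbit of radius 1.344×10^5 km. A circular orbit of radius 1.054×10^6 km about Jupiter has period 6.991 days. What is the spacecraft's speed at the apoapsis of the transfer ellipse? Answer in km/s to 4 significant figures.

From Kepler's third law T² = 4π²r³/μ at r = 1.054×10^6 km, T = 6.991 days = 6.991 × 86400 s = 6.040224×10^5 s: μ = 4π²r³/T² = 1.26700×10^8 km³/s².
The Hohmann ellipse has a_t = (r₁ + r₂)/2 = 5.942×10^5 km.
At apoapsis, r = 1.054×10^6 km.
Applying v² = μ(2/r − 1/a_t): v = 5.214 km/s.

v = 5.214 km/s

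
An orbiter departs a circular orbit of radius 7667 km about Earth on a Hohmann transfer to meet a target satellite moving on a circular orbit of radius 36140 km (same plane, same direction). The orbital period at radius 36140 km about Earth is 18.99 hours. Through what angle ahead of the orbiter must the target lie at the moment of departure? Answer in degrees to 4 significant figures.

φ = 95.07°

From Kepler's third law T² = 4π²r³/μ at r = 36140 km, T = 18.99 hours = 18.99 × 3600 s = 68364 s: μ = 4π²r³/T² = 3.98721×10^5 km³/s².
Transfer-ellipse semi-major axis a_t = (r₁ + r₂)/2 = (7667 + 36140)/2 = 21903.5 km.
The half-period of the transfer ellipse is t = π√(a_t³/μ) = 16128 s.
Target angular speed ω₂ = √(μ/r₂³) = 9.1908×10^-5 rad/s.
Angle swept by the target during transfer: ω₂·t = 1.4823 rad = 84.93°.
The orbiter traverses 180° on the transfer ellipse, so the target must lead by 180° − 84.93° = 95.07°.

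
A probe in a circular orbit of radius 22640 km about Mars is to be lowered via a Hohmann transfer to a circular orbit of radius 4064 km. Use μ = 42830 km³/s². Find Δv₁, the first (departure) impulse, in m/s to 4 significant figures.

Δv₁ = 616.6 m/s

Semi-major axis of the transfer orbit: a_t = (22640 + 4064)/2 = 13352 km.
Circular speed at r = 22640 km: v_c = √(μ/r) = 1.3754 km/s.
Transfer-orbit speed at the same r (vis-viva, a = a_t): v_t = √[μ(2/r − 1/a_t)] = 0.75882 km/s.
Δv₁ = |v_t − v_c| = |0.75882 − 1.3754| = 0.6166 km/s.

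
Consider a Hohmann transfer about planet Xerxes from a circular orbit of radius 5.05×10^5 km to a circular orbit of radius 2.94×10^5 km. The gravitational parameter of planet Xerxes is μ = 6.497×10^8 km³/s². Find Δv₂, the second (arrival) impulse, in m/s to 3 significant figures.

Semi-major axis of the transfer orbit: a_t = (5.050×10^5 + 2.940×10^5)/2 = 3.995×10^5 km.
On the circular orbit at r = 2.940×10^5 km, v_c = √(μ/r) = 47.009 km/s.
Transfer-orbit speed at the same r (vis-viva, a = a_t): v_t = √[μ(2/r − 1/a_t)] = 52.853 km/s.
Δv₂ = |v_t − v_c| = |52.853 − 47.009| = 5.844 km/s.

Δv₂ = 5840 m/s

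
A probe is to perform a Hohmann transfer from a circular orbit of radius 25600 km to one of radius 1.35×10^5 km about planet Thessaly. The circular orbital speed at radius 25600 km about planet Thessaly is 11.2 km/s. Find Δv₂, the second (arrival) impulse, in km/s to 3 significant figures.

From the circular-orbit relation v² = μ/r at r = 25600 km: μ = v²r = (11.2)² × 25600 = 3.21126×10^6 km³/s².
Semi-major axis of the transfer orbit: a_t = (25600 + 1.350×10^5)/2 = 80300 km.
Circular speed at r = 1.350×10^5 km: v_c = √(μ/r) = 4.877 km/s.
Transfer-orbit speed at the same r (vis-viva, a = a_t): v_t = √[μ(2/r − 1/a_t)] = 2.754 km/s.
Δv₂ = |v_t − v_c| = |2.754 − 4.877| = 2.123 km/s.

Δv₂ = 2.12 km/s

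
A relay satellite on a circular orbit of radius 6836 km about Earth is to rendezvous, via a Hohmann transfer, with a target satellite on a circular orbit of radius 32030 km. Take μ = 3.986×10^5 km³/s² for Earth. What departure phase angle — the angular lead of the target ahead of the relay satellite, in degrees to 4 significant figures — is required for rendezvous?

Transfer-ellipse semi-major axis a_t = (r₁ + r₂)/2 = (6836 + 32030)/2 = 19433 km.
The half-period of the transfer ellipse is t = π√(a_t³/μ) = 13480.0 s.
The target's mean motion on its circular orbit is ω₂ = √(μ/r₂³) = 1.10137×10^-4 rad/s.
Angle swept by the target during transfer: ω₂·t = 1.48465 rad = 85.06°.
Arrival is 180° from departure on the ellipse, so φ = 180° − 85.06° = 94.94°.

φ = 94.94°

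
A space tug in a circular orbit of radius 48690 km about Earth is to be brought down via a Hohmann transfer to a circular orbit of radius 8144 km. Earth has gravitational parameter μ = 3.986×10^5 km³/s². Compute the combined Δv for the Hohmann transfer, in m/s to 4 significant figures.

Δv = 3491 m/s

Transfer-ellipse semi-major axis a_t = (r₁ + r₂)/2 = (48690 + 8144)/2 = 28417 km.
Circular speed at r₁: v₁ = √(μ/r₁) = √(3.986×10^5/48690) = 2.861 km/s.
Transfer-orbit speed at r₁ (vis-viva): v_a = √[μ(2/r₁ − 1/a_t)] = 1.532 km/s.
First burn Δv₁ = |v_a − v₁| = 1.329 km/s.
Circular speed at r₂: v₂ = √(μ/r₂) = 6.996 km/s.
Transfer-orbit speed at r₂: v_p = √[μ(2/r₂ − 1/a_t)] = 9.158 km/s.
Second burn Δv₂ = |v₂ − v_p| = 2.162 km/s.
Δv = Δv₁ + Δv₂ = 1.329 + 2.162 = 3.491 km/s.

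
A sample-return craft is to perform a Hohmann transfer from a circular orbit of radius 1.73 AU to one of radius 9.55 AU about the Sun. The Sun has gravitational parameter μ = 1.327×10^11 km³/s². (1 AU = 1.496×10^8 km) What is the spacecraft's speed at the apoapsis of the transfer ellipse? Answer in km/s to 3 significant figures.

v = 5.34 km/s

In km: r₁ = 1.73 × 1.496×10^8 = 2.58808×10^8 km; r₂ = 9.55 × 1.496×10^8 = 1.42868×10^9 km.
Semi-major axis of the transfer orbit: a_t = (2.58808×10^8 + 1.42868×10^9)/2 = 8.43744×10^8 km.
At apoapsis, r = 1.42868×10^9 km.
Vis-viva: v = √[μ(2/r − 1/a_t)] = √[1.327×10^11 × (2/1.42868×10^9 − 1/8.43744×10^8)] = 5.338 km/s.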